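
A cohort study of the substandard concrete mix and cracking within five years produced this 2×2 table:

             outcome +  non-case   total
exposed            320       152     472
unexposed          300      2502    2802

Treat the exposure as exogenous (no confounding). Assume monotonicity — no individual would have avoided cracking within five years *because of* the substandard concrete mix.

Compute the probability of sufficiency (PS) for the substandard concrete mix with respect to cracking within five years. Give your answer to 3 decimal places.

PS ≈ 0.639

p₁ = P(outcome | exposed) = 320/472 = 0.67797
p₀ = P(outcome | unexposed) = 300/2802 = 0.10707
Under exogeneity and monotonicity, PS = (p₁ − p₀)/(1 − p₀).
PS = (0.67797 − 0.10707) / 0.89293 ≈ 0.6394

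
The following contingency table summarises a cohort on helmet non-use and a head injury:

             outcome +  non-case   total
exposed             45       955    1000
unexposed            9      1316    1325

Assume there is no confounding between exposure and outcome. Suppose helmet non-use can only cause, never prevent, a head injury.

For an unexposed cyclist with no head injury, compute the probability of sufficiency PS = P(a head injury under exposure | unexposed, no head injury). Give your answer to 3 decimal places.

PS ≈ 0.038

p₁ = P(outcome | exposed) = 45/1000 = 0.045
p₀ = P(outcome | unexposed) = 9/1325 = 0.0067925
Under exogeneity and monotonicity, PS = (p₁ − p₀) / (1 − p₀).
PS = (0.045 − 0.0067925) / (1 − 0.0067925) = 0.038208 / 0.99321 ≈ 0.0385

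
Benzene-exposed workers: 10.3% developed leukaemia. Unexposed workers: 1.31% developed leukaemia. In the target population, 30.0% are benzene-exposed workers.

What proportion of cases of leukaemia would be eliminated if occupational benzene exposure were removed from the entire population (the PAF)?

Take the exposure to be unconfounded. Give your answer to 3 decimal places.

p₁ = 0.103, p₀ = 0.0131.
Overall risk P(Y=1) = π·p₁ + (1−π)·p₀ = 0.3×0.103 + 0.7×0.0131 = 0.04007.
Under exogeneity, PAF = [P(Y=1) − p₀] / P(Y=1).
PAF = (0.04007 − 0.0131) / 0.04007 ≈ 0.6731

PAF ≈ 0.673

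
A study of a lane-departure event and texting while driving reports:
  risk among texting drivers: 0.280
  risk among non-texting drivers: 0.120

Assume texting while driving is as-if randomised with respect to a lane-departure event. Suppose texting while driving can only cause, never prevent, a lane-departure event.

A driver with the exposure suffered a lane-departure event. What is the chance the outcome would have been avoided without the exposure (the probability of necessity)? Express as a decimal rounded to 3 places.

PN ≈ 0.571

Let p₁ = 0.28, p₀ = 0.12.
Under exogeneity and monotonicity, PN = (p₁ − p₀) / p₁.
PN = (0.28 − 0.12) / 0.28 = 0.16 / 0.28 ≈ 0.5714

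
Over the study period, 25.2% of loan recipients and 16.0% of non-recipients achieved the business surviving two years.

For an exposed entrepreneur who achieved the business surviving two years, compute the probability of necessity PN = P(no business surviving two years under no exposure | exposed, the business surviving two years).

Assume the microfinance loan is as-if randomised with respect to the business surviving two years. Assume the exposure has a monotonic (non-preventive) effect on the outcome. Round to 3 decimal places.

PN ≈ 0.365

p₁ = 0.252, p₀ = 0.16.
Under exogeneity and monotonicity, PN = (p₁ − p₀) / p₁.
PN = (0.252 − 0.16) / 0.252 = 0.092 / 0.252 ≈ 0.3651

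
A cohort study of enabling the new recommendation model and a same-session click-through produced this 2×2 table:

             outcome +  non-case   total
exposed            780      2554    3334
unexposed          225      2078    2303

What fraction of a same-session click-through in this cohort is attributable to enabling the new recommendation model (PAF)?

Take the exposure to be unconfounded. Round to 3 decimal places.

PAF ≈ 0.452

p₁ = P(outcome | exposed) = 780/3334 = 0.23395
p₀ = P(outcome | unexposed) = 225/2303 = 0.097699
Exposure prevalence π = 3334/5637 = 0.59145; overall risk P(Y=1) = 0.17829.
Under exogeneity, PAF = [P(Y=1) − p₀]/P(Y=1).
PAF = (0.17829 − 0.097699) / 0.17829 ≈ 0.4520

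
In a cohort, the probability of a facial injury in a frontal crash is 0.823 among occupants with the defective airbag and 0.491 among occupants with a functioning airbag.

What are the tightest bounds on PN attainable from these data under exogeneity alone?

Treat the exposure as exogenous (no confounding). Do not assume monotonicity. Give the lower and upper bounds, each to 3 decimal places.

Let p₁ = 0.823, p₀ = 0.491.
Under exogeneity alone the bounds on PN are max{0,(p₁−p₀)/p₁} ≤ PN ≤ min{1,(1−p₀)/p₁}.
  lower = (p₁ − p₀)/p₁ = 0.332 / 0.823 ≈ 0.4034
  upper = min{1, (1 − p₀)/p₁} = 0.509 / 0.823 ≈ 0.6185

0.403 ≤ PN ≤ 0.618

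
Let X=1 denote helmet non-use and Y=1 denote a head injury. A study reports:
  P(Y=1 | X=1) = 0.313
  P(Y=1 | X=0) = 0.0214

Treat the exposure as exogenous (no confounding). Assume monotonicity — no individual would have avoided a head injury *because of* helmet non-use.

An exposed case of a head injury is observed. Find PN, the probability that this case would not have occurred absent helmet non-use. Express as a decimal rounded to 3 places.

Let p₁ = 0.313, p₀ = 0.0214.
Under exogeneity and monotonicity, PN = (p₁ − p₀) / p₁.
PN = (0.313 − 0.0214) / 0.313 = 0.2916 / 0.313 ≈ 0.9316

PN ≈ 0.932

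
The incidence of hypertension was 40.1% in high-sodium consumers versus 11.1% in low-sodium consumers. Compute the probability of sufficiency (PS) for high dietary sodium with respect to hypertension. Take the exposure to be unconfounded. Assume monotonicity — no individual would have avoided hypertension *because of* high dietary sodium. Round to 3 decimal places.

PS ≈ 0.326

p₁ = 0.401, p₀ = 0.111.
Under exogeneity and monotonicity, PS = (p₁ − p₀) / (1 − p₀).
PS = (0.401 − 0.111) / (1 − 0.111) = 0.29 / 0.889 ≈ 0.3262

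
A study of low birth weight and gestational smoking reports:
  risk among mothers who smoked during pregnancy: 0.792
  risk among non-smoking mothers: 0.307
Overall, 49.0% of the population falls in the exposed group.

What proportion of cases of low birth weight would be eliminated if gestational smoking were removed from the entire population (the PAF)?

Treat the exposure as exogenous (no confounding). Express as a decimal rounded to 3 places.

Let p₁ = 0.792, p₀ = 0.307.
Overall risk P(Y=1) = π·p₁ + (1−π)·p₀ = 0.49×0.792 + 0.51×0.307 = 0.54465.
Under exogeneity, PAF = [P(Y=1) − p₀] / P(Y=1).
PAF = (0.54465 − 0.307) / 0.54465 ≈ 0.4363

PAF ≈ 0.436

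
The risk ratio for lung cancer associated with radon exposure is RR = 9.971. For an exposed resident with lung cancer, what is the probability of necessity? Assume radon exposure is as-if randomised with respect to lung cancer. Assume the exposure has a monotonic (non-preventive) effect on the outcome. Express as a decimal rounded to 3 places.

Under exogeneity and monotonicity, PN = (RR − 1) / RR = 1 − 1/RR.
PN = (9.971 − 1) / 9.971 = 8.971 / 9.971 ≈ 0.8997

PN ≈ 0.900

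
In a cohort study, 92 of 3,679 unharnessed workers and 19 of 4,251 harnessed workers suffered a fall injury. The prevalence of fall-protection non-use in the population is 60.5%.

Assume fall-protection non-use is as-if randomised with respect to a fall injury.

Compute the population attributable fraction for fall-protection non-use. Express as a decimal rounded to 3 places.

p₁ = P(outcome | exposed) = 92/3679 = 0.025007
p₀ = P(outcome | unexposed) = 19/4251 = 0.0044695
Overall risk P(Y=1) = π·p₁ + (1−π)·p₀ = 0.605×0.025007 + 0.395×0.0044695 = 0.016895.
Under exogeneity, PAF = [P(Y=1) − p₀] / P(Y=1).
PAF = (0.016895 − 0.0044695) / 0.016895 ≈ 0.7354

PAF ≈ 0.735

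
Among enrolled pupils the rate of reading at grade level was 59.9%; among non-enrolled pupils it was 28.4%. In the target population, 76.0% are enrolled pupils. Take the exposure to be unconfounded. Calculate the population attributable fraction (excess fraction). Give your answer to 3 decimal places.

PAF ≈ 0.457

p₁ = 0.599, p₀ = 0.284.
Overall risk P(Y=1) = π·p₁ + (1−π)·p₀ = 0.76×0.599 + 0.24×0.284 = 0.5234.
Under exogeneity, PAF = [P(Y=1) − p₀] / P(Y=1).
PAF = (0.5234 − 0.284) / 0.5234 ≈ 0.4574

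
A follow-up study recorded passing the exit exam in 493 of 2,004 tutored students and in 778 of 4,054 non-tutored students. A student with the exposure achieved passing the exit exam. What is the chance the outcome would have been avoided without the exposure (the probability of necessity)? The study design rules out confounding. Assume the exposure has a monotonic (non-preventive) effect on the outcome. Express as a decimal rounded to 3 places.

p₁ = P(outcome | exposed) = 493/2004 = 0.24601
p₀ = P(outcome | unexposed) = 778/4054 = 0.19191
Under exogeneity and monotonicity, PN = (p₁ − p₀) / p₁.
PN = (0.24601 − 0.19191) / 0.24601 = 0.054099 / 0.24601 ≈ 0.2199

PN ≈ 0.220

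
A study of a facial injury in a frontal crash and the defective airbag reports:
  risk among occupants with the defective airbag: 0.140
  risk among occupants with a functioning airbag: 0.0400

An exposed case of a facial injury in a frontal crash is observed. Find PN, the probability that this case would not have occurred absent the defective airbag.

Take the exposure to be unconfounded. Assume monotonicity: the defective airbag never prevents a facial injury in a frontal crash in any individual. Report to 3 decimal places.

Let p₁ = 0.14, p₀ = 0.04.
Under exogeneity and monotonicity, PN = (p₁ − p₀) / p₁.
PN = (0.14 − 0.04) / 0.14 = 0.1 / 0.14 ≈ 0.7143

PN ≈ 0.714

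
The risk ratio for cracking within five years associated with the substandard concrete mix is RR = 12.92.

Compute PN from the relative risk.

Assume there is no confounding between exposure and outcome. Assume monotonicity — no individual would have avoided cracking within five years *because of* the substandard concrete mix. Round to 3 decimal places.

PN ≈ 0.923

Under exogeneity and monotonicity, PN = (RR − 1) / RR = 1 − 1/RR.
PN = (12.92 − 1) / 12.92 = 11.92 / 12.92 ≈ 0.9226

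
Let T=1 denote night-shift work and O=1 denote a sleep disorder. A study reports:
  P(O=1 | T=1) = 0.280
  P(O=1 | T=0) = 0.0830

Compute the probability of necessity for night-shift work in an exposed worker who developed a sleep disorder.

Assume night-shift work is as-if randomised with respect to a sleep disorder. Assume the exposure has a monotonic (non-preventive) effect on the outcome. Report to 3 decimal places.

PN ≈ 0.704

Let p₁ = 0.28, p₀ = 0.083.
Under exogeneity and monotonicity, PN = (p₁ − p₀) / p₁.
PN = (0.28 − 0.083) / 0.28 = 0.197 / 0.28 ≈ 0.7036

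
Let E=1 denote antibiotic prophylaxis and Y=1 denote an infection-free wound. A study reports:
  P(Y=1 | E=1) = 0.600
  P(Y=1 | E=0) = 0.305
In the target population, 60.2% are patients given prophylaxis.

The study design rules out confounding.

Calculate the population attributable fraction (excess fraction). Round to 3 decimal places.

PAF ≈ 0.368

Let p₁ = 0.6, p₀ = 0.305.
Overall risk P(Y=1) = π·p₁ + (1−π)·p₀ = 0.602×0.6 + 0.398×0.305 = 0.48259.
Under exogeneity, PAF = [P(Y=1) − p₀] / P(Y=1).
PAF = (0.48259 − 0.305) / 0.48259 ≈ 0.3680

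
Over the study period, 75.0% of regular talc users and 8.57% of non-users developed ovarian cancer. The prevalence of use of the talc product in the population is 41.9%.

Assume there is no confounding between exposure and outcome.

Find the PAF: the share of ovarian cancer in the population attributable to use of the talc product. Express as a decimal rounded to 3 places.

PAF ≈ 0.765

p₁ = 0.75, p₀ = 0.0857.
Overall risk P(Y=1) = π·p₁ + (1−π)·p₀ = 0.419×0.75 + 0.581×0.0857 = 0.36404.
Under exogeneity, PAF = [P(Y=1) − p₀] / P(Y=1).
PAF = (0.36404 − 0.0857) / 0.36404 ≈ 0.7646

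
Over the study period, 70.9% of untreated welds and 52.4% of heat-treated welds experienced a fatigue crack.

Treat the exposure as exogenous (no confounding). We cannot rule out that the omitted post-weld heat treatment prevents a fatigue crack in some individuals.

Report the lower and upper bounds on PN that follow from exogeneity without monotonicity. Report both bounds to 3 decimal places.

0.261 ≤ PN ≤ 0.671

p₁ = 0.709, p₀ = 0.524.
Under exogeneity alone the bounds on PN are max{0,(p₁−p₀)/p₁} ≤ PN ≤ min{1,(1−p₀)/p₁}.
  lower = (p₁ − p₀)/p₁ = 0.185 / 0.709 ≈ 0.2609
  upper = min{1, (1 − p₀)/p₁} = 0.476 / 0.709 ≈ 0.6714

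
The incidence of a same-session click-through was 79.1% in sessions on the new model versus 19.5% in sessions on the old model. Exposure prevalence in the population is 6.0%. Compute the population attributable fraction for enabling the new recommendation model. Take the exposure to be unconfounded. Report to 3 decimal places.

PAF ≈ 0.155

p₁ = 0.791, p₀ = 0.195.
Overall risk P(Y=1) = π·p₁ + (1−π)·p₀ = 0.06×0.791 + 0.94×0.195 = 0.23076.
Under exogeneity, PAF = [P(Y=1) − p₀] / P(Y=1).
PAF = (0.23076 − 0.195) / 0.23076 ≈ 0.1550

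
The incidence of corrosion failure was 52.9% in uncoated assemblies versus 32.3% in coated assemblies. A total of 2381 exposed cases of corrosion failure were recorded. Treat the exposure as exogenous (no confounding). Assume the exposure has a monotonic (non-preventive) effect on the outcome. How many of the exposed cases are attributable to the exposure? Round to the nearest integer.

about 927 cases

p₁ = 0.529, p₀ = 0.323.
PN = (p₁ − p₀)/p₁ = (0.529 − 0.323) / 0.529 ≈ 0.38941.
Attributable cases ≈ PN × (exposed cases) = 0.38941 × 2381 ≈ 927.19.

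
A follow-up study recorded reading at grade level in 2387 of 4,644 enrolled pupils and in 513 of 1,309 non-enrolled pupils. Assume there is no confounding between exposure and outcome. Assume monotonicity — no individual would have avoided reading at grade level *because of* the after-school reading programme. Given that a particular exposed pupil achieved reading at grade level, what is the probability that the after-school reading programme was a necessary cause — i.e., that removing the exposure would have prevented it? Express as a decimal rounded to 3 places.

p₁ = P(outcome | exposed) = 2387/4644 = 0.514
p₀ = P(outcome | unexposed) = 513/1309 = 0.3919
Under exogeneity and monotonicity, PN = (p₁ − p₀) / p₁.
PN = (0.514 − 0.3919) / 0.514 = 0.12209 / 0.514 ≈ 0.2375

PN ≈ 0.238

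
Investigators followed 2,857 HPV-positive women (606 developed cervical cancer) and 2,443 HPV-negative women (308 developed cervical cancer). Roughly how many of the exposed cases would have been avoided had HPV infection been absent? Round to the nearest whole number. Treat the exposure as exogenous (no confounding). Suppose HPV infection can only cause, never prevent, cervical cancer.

about 246 cases

p₁ = P(outcome | exposed) = 606/2857 = 0.21211
p₀ = P(outcome | unexposed) = 308/2443 = 0.12607
PN = (p₁ − p₀)/p₁ = (0.21211 − 0.12607) / 0.21211 ≈ 0.40562.
Attributable cases ≈ PN × (exposed cases) = 0.40562 × 606 ≈ 245.81.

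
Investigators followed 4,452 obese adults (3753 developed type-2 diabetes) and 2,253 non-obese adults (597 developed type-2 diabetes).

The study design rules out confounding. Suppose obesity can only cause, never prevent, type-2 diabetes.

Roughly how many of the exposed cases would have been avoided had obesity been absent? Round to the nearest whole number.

p₁ = P(outcome | exposed) = 3753/4452 = 0.84299
p₀ = P(outcome | unexposed) = 597/2253 = 0.26498
PN = (p₁ − p₀)/p₁ = (0.84299 − 0.26498) / 0.84299 ≈ 0.68567.
Attributable cases ≈ PN × (exposed cases) = 0.68567 × 3753 ≈ 2573.31.

about 2573 cases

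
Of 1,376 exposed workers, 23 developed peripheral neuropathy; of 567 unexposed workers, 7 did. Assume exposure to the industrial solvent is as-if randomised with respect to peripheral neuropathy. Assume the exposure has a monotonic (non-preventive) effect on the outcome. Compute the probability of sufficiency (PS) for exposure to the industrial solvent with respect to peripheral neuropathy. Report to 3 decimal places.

p₁ = P(outcome | exposed) = 23/1376 = 0.016715
p₀ = P(outcome | unexposed) = 7/567 = 0.012346
Under exogeneity and monotonicity, PS = (p₁ − p₀) / (1 − p₀).
PS = (0.016715 − 0.012346) / (1 − 0.012346) = 0.0043694 / 0.98765 ≈ 0.0044

PS ≈ 0.004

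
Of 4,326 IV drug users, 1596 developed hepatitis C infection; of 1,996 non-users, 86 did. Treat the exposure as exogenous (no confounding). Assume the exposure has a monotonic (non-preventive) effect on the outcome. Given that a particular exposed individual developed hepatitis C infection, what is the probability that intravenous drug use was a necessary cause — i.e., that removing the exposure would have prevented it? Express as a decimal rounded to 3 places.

PN ≈ 0.883

p₁ = P(outcome | exposed) = 1596/4326 = 0.36893
p₀ = P(outcome | unexposed) = 86/1996 = 0.043086
Under exogeneity and monotonicity, PN = (p₁ − p₀) / p₁.
PN = (0.36893 − 0.043086) / 0.36893 = 0.32585 / 0.36893 ≈ 0.8832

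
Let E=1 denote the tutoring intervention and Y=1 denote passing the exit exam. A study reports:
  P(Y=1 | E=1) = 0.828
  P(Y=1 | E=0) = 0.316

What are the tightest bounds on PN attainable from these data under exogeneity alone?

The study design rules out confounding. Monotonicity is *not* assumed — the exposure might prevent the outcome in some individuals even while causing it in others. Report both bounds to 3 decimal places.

Let p₁ = 0.828, p₀ = 0.316.
Under exogeneity alone the bounds on PN are max{0,(p₁−p₀)/p₁} ≤ PN ≤ min{1,(1−p₀)/p₁}.
  lower = (p₁ − p₀)/p₁ = 0.512 / 0.828 ≈ 0.6184
  upper = min{1, (1 − p₀)/p₁} = 0.684 / 0.828 ≈ 0.8261

0.618 ≤ PN ≤ 0.826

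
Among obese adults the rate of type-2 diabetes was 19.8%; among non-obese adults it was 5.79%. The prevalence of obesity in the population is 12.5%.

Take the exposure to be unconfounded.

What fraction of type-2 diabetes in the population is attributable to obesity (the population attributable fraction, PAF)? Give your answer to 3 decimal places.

p₁ = 0.198, p₀ = 0.0579.
Overall risk P(Y=1) = π·p₁ + (1−π)·p₀ = 0.125×0.198 + 0.875×0.0579 = 0.075412.
Under exogeneity, PAF = [P(Y=1) − p₀] / P(Y=1).
PAF = (0.075412 − 0.0579) / 0.075412 ≈ 0.2322

PAF ≈ 0.232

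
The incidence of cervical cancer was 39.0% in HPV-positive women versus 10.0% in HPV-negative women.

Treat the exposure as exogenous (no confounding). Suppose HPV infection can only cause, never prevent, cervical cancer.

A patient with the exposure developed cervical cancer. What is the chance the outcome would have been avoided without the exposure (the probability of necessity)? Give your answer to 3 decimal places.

p₁ = 0.39, p₀ = 0.1.
Under exogeneity and monotonicity, PN = (p₁ − p₀) / p₁.
PN = (0.39 − 0.1) / 0.39 = 0.29 / 0.39 ≈ 0.7436

PN ≈ 0.744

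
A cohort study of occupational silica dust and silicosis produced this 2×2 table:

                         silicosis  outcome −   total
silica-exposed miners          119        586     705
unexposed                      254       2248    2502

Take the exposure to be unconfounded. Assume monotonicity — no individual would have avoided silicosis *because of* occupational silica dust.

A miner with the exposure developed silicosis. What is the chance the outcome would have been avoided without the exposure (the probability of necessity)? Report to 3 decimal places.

PN ≈ 0.399

p₁ = P(outcome | exposed) = 119/705 = 0.16879
p₀ = P(outcome | unexposed) = 254/2502 = 0.10152
Under exogeneity and monotonicity, PN = (p₁ − p₀)/p₁.
PN = (0.16879 − 0.10152) / 0.16879 ≈ 0.3986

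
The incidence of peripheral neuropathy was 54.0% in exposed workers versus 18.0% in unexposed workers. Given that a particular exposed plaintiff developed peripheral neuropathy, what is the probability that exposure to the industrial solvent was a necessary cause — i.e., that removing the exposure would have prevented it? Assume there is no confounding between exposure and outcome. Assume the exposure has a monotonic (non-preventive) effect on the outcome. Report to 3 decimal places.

PN ≈ 0.667

p₁ = 0.54, p₀ = 0.18.
Under exogeneity and monotonicity, PN = (p₁ − p₀) / p₁.
PN = (0.54 − 0.18) / 0.54 = 0.36 / 0.54 ≈ 0.6667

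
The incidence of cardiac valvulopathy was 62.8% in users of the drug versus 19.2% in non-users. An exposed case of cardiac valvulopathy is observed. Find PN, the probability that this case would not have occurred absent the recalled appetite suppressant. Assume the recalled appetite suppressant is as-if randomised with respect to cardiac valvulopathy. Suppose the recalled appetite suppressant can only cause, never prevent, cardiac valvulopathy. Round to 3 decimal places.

p₁ = 0.628, p₀ = 0.192.
Under exogeneity and monotonicity, PN = (p₁ − p₀) / p₁.
PN = (0.628 − 0.192) / 0.628 = 0.436 / 0.628 ≈ 0.6943

PN ≈ 0.694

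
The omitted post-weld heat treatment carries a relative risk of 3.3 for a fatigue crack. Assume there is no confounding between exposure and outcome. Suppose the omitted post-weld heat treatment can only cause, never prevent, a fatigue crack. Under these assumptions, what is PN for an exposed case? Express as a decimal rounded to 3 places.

Under exogeneity and monotonicity, PN = (RR − 1) / RR = 1 − 1/RR.
PN = (3.3 − 1) / 3.3 = 2.3 / 3.3 ≈ 0.6970

PN ≈ 0.697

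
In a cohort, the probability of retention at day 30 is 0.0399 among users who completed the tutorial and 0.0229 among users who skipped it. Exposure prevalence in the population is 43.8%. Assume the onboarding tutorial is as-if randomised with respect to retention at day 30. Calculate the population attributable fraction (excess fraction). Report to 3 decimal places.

Let p₁ = 0.0399, p₀ = 0.0229.
Overall risk P(Y=1) = π·p₁ + (1−π)·p₀ = 0.438×0.0399 + 0.562×0.0229 = 0.030346.
Under exogeneity, PAF = [P(Y=1) − p₀] / P(Y=1).
PAF = (0.030346 − 0.0229) / 0.030346 ≈ 0.2454

PAF ≈ 0.245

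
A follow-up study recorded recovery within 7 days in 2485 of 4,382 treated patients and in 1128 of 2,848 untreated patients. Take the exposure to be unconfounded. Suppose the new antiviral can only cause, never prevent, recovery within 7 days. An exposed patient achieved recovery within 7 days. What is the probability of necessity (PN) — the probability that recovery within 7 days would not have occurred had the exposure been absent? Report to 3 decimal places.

PN ≈ 0.302

p₁ = P(outcome | exposed) = 2485/4382 = 0.56709
p₀ = P(outcome | unexposed) = 1128/2848 = 0.39607
Under exogeneity and monotonicity, PN = (p₁ − p₀) / p₁.
PN = (0.56709 − 0.39607) / 0.56709 = 0.17103 / 0.56709 ≈ 0.3016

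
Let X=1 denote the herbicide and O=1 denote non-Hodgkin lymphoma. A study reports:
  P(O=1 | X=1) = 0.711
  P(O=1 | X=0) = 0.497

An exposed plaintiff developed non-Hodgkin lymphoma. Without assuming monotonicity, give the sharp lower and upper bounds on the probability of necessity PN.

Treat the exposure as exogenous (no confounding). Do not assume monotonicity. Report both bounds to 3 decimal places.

0.301 ≤ PN ≤ 0.707

Let p₁ = 0.711, p₀ = 0.497.
Under exogeneity alone the bounds on PN are max{0,(p₁−p₀)/p₁} ≤ PN ≤ min{1,(1−p₀)/p₁}.
  lower = (p₁ − p₀)/p₁ = 0.214 / 0.711 ≈ 0.3010
  upper = min{1, (1 − p₀)/p₁} = 0.503 / 0.711 ≈ 0.7075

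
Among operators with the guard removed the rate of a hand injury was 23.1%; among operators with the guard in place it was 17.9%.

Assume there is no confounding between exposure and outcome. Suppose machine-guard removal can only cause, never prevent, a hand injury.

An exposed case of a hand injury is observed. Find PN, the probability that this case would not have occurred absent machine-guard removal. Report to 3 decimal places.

p₁ = 0.231, p₀ = 0.179.
Under exogeneity and monotonicity, PN = (p₁ − p₀) / p₁.
PN = (0.231 − 0.179) / 0.231 = 0.052 / 0.231 ≈ 0.2251

PN ≈ 0.225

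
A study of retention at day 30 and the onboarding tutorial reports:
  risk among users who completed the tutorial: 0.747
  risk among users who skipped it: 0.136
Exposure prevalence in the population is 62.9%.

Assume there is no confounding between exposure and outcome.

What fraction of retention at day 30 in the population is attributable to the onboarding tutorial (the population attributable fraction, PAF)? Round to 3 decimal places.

Let p₁ = 0.747, p₀ = 0.136.
Overall risk P(Y=1) = π·p₁ + (1−π)·p₀ = 0.629×0.747 + 0.371×0.136 = 0.52032.
Under exogeneity, PAF = [P(Y=1) − p₀] / P(Y=1).
PAF = (0.52032 − 0.136) / 0.52032 ≈ 0.7386

PAF ≈ 0.739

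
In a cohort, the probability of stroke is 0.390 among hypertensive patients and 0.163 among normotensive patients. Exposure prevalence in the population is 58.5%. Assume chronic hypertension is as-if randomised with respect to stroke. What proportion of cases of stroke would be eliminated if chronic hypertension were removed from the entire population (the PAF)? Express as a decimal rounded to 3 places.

Let p₁ = 0.39, p₀ = 0.163.
Overall risk P(Y=1) = π·p₁ + (1−π)·p₀ = 0.585×0.39 + 0.415×0.163 = 0.2958.
Under exogeneity, PAF = [P(Y=1) − p₀] / P(Y=1).
PAF = (0.2958 − 0.163) / 0.2958 ≈ 0.4489

PAF ≈ 0.449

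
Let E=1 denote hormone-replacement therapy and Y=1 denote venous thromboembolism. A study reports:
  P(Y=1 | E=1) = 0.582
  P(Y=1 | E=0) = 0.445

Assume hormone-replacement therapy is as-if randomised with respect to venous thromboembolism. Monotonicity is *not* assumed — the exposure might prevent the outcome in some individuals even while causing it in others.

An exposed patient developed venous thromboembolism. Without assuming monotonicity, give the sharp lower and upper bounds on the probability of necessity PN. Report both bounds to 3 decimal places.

Let p₁ = 0.582, p₀ = 0.445.
Under exogeneity alone the bounds on PN are max{0,(p₁−p₀)/p₁} ≤ PN ≤ min{1,(1−p₀)/p₁}.
  lower = (p₁ − p₀)/p₁ = 0.137 / 0.582 ≈ 0.2354
  upper = min{1, (1 − p₀)/p₁} = 0.555 / 0.582 ≈ 0.9536

0.235 ≤ PN ≤ 0.954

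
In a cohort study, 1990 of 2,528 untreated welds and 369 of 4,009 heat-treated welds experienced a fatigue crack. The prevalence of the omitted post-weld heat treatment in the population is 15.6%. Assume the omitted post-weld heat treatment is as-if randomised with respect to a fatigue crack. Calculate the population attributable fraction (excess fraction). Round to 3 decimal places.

PAF ≈ 0.541

p₁ = P(outcome | exposed) = 1990/2528 = 0.78718
p₀ = P(outcome | unexposed) = 369/4009 = 0.092043
Overall risk P(Y=1) = π·p₁ + (1−π)·p₀ = 0.156×0.78718 + 0.844×0.092043 = 0.20048.
Under exogeneity, PAF = [P(Y=1) − p₀] / P(Y=1).
PAF = (0.20048 − 0.092043) / 0.20048 ≈ 0.5409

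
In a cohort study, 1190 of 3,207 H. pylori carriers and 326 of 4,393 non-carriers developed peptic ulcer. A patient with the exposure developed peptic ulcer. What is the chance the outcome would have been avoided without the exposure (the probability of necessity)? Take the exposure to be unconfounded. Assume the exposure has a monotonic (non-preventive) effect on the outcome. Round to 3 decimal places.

p₁ = P(outcome | exposed) = 1190/3207 = 0.37106
p₀ = P(outcome | unexposed) = 326/4393 = 0.074209
Under exogeneity and monotonicity, PN = (p₁ − p₀) / p₁.
PN = (0.37106 − 0.074209) / 0.37106 = 0.29685 / 0.37106 ≈ 0.8000

PN ≈ 0.800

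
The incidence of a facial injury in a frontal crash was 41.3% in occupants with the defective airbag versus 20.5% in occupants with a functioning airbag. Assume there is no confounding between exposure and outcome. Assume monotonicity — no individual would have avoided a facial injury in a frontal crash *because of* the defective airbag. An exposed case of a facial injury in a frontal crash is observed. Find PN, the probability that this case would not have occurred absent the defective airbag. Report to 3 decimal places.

PN ≈ 0.504

p₁ = 0.413, p₀ = 0.205.
Under exogeneity and monotonicity, PN = (p₁ − p₀) / p₁.
PN = (0.413 − 0.205) / 0.413 = 0.208 / 0.413 ≈ 0.5036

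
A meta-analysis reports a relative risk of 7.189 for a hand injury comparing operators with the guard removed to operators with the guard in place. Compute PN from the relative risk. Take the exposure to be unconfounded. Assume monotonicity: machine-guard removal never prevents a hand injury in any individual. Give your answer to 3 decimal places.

PN ≈ 0.861

Under exogeneity and monotonicity, PN = (RR − 1) / RR = 1 − 1/RR.
PN = (7.189 − 1) / 7.189 = 6.189 / 7.189 ≈ 0.8609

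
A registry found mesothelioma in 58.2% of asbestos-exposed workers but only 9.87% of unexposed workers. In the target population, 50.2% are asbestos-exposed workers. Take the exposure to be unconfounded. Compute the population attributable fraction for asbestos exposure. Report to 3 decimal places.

p₁ = 0.582, p₀ = 0.0987.
Overall risk P(Y=1) = π·p₁ + (1−π)·p₀ = 0.502×0.582 + 0.498×0.0987 = 0.34132.
Under exogeneity, PAF = [P(Y=1) − p₀] / P(Y=1).
PAF = (0.34132 − 0.0987) / 0.34132 ≈ 0.7108

PAF ≈ 0.711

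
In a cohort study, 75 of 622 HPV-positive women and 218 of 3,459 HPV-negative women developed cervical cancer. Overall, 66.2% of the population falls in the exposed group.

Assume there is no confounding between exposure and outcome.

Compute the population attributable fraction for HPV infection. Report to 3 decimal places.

PAF ≈ 0.377

p₁ = P(outcome | exposed) = 75/622 = 0.12058
p₀ = P(outcome | unexposed) = 218/3459 = 0.063024
Overall risk P(Y=1) = π·p₁ + (1−π)·p₀ = 0.662×0.12058 + 0.338×0.063024 = 0.10113.
Under exogeneity, PAF = [P(Y=1) − p₀] / P(Y=1).
PAF = (0.10113 − 0.063024) / 0.10113 ≈ 0.3768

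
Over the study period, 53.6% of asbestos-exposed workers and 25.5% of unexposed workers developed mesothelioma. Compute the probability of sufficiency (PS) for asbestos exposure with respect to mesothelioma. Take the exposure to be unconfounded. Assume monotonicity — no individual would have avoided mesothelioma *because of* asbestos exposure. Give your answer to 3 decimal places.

p₁ = 0.536, p₀ = 0.255.
Under exogeneity and monotonicity, PS = (p₁ − p₀) / (1 − p₀).
PS = (0.536 − 0.255) / (1 − 0.255) = 0.281 / 0.745 ≈ 0.3772

PS ≈ 0.377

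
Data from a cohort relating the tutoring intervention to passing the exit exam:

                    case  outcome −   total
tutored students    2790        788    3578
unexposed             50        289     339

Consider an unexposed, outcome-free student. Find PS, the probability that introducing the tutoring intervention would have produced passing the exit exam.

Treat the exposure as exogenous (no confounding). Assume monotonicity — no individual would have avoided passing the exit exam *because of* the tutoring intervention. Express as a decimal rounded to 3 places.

PS ≈ 0.742

p₁ = P(outcome | exposed) = 2790/3578 = 0.77977
p₀ = P(outcome | unexposed) = 50/339 = 0.14749
Under exogeneity and monotonicity, PS = (p₁ − p₀) / (1 − p₀).
PS = (0.77977 − 0.14749) / (1 − 0.14749) = 0.63227 / 0.85251 ≈ 0.7417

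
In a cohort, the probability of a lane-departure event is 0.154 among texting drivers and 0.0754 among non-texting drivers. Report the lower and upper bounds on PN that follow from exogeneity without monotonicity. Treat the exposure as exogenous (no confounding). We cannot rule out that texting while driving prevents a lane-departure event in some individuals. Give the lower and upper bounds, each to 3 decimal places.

0.510 ≤ PN ≤ 1.000

Let p₁ = 0.154, p₀ = 0.0754.
Under exogeneity alone the bounds on PN are max{0,(p₁−p₀)/p₁} ≤ PN ≤ min{1,(1−p₀)/p₁}.
  lower = (p₁ − p₀)/p₁ = 0.0786 / 0.154 ≈ 0.5104
  upper = min{1, (1 − p₀)/p₁} = 0.9246 / 0.154 ≈ 6.0039 → capped at 1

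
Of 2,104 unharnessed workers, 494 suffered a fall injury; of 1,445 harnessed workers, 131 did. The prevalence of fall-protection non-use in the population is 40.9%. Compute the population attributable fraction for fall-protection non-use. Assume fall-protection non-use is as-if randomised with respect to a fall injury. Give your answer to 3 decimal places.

PAF ≈ 0.394

p₁ = P(outcome | exposed) = 494/2104 = 0.23479
p₀ = P(outcome | unexposed) = 131/1445 = 0.090657
Overall risk P(Y=1) = π·p₁ + (1−π)·p₀ = 0.409×0.23479 + 0.591×0.090657 = 0.14961.
Under exogeneity, PAF = [P(Y=1) − p₀] / P(Y=1).
PAF = (0.14961 − 0.090657) / 0.14961 ≈ 0.3940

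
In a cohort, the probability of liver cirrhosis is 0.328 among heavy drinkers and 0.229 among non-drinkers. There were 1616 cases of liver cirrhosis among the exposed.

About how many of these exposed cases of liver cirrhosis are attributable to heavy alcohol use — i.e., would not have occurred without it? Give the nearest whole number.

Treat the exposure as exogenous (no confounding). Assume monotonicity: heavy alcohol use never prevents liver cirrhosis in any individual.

Let p₁ = 0.328, p₀ = 0.229.
PN = (p₁ − p₀)/p₁ = (0.328 − 0.229) / 0.328 ≈ 0.30183.
Attributable cases ≈ PN × (exposed cases) = 0.30183 × 1616 ≈ 487.76.

about 488 cases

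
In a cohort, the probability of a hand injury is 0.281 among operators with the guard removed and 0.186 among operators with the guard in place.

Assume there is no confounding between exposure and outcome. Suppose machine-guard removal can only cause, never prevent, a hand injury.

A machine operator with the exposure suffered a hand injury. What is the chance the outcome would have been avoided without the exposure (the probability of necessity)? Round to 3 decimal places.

PN ≈ 0.338

Let p₁ = 0.281, p₀ = 0.186.
Under exogeneity and monotonicity, PN = (p₁ − p₀) / p₁.
PN = (0.281 − 0.186) / 0.281 = 0.095 / 0.281 ≈ 0.3381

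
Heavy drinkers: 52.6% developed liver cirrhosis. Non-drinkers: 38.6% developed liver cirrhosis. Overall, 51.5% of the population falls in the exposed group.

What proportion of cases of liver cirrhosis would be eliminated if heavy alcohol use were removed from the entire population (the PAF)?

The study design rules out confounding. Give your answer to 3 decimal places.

p₁ = 0.526, p₀ = 0.386.
Overall risk P(Y=1) = π·p₁ + (1−π)·p₀ = 0.515×0.526 + 0.485×0.386 = 0.4581.
Under exogeneity, PAF = [P(Y=1) − p₀] / P(Y=1).
PAF = (0.4581 − 0.386) / 0.4581 ≈ 0.1574

PAF ≈ 0.157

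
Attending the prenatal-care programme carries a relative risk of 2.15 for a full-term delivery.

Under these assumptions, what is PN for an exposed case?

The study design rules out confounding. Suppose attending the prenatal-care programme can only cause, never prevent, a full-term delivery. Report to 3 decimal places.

Under exogeneity and monotonicity, PN = (RR − 1) / RR = 1 − 1/RR.
PN = (2.15 − 1) / 2.15 = 1.15 / 2.15 ≈ 0.5349

PN ≈ 0.535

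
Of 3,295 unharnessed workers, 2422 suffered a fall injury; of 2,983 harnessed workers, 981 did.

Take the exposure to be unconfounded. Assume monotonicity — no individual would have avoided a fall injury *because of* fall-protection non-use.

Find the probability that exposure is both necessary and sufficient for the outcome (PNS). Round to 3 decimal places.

PNS ≈ 0.406

p₁ = P(outcome | exposed) = 2422/3295 = 0.73505
p₀ = P(outcome | unexposed) = 981/2983 = 0.32886
Under exogeneity and monotonicity, PNS = p₁ − p₀.
PNS = 0.73505 − 0.32886 = 0.40619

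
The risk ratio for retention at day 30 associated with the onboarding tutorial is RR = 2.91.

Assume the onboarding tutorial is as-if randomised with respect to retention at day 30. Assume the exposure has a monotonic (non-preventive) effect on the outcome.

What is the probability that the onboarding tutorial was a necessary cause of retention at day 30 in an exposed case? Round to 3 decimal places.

PN ≈ 0.656

Under exogeneity and monotonicity, PN = (RR − 1) / RR = 1 − 1/RR.
PN = (2.91 − 1) / 2.91 = 1.91 / 2.91 ≈ 0.6564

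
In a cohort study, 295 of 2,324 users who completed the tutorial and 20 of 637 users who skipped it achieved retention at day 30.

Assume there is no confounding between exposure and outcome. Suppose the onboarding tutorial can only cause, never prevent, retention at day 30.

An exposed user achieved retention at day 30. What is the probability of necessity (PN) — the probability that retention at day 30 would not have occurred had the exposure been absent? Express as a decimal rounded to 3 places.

PN ≈ 0.753

p₁ = P(outcome | exposed) = 295/2324 = 0.12694
p₀ = P(outcome | unexposed) = 20/637 = 0.031397
Under exogeneity and monotonicity, PN = (p₁ − p₀) / p₁.
PN = (0.12694 − 0.031397) / 0.12694 = 0.095539 / 0.12694 ≈ 0.7527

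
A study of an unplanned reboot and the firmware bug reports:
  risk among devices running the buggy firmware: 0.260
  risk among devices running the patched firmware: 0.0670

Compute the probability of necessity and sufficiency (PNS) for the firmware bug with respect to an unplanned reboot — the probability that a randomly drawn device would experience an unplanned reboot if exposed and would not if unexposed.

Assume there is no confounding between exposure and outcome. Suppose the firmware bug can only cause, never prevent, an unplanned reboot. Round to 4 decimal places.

Let p₁ = 0.26, p₀ = 0.067.
Under exogeneity and monotonicity, PNS = p₁ − p₀.
PNS = 0.26 − 0.067 = 0.193

PNS ≈ 0.1930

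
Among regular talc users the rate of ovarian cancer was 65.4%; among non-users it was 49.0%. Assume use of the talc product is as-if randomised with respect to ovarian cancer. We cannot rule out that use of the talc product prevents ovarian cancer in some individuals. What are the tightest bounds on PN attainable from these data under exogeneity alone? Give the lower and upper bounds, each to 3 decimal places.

0.251 ≤ PN ≤ 0.780

p₁ = 0.654, p₀ = 0.49.
Under exogeneity alone the bounds on PN are max{0,(p₁−p₀)/p₁} ≤ PN ≤ min{1,(1−p₀)/p₁}.
  lower = (p₁ − p₀)/p₁ = 0.164 / 0.654 ≈ 0.2508
  upper = min{1, (1 − p₀)/p₁} = 0.51 / 0.654 ≈ 0.7798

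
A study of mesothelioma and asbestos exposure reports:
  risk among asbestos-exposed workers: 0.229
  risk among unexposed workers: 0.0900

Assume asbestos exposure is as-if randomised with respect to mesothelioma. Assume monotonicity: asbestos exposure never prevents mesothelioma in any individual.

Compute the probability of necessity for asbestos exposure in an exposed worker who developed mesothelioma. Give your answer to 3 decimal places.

Let p₁ = 0.229, p₀ = 0.09.
Under exogeneity and monotonicity, PN = (p₁ − p₀) / p₁.
PN = (0.229 − 0.09) / 0.229 = 0.139 / 0.229 ≈ 0.6070

PN ≈ 0.607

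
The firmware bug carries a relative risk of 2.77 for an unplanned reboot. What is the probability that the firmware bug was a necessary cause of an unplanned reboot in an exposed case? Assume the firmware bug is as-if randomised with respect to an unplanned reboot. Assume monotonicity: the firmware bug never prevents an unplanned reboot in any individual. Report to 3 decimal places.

Under exogeneity and monotonicity, PN = (RR − 1) / RR = 1 − 1/RR.
PN = (2.77 − 1) / 2.77 = 1.77 / 2.77 ≈ 0.6390

PN ≈ 0.639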